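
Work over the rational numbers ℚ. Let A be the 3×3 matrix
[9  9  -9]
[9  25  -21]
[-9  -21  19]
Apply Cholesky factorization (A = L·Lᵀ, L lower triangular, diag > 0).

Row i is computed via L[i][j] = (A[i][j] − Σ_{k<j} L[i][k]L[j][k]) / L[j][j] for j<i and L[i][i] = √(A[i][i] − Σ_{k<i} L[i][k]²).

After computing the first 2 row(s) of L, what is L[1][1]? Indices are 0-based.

L[1][1] = 4

Step 1: L[0][0] = √(9) = 3.
  L[1][0] = (9) / L[0][0] = 3.
Step 2: L[1][1] = √(16) = 4.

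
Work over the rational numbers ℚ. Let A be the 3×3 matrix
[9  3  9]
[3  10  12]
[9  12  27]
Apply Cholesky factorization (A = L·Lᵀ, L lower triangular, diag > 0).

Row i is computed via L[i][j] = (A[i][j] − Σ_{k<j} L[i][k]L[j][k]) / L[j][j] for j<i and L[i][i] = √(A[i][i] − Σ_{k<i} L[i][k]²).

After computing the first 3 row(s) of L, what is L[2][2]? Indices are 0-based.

Step 1: L[0][0] = √(9) = 3.
  L[1][0] = (3) / L[0][0] = 1.
Step 2: L[1][1] = √(9) = 3.
  L[2][0] = (9) / L[0][0] = 3.
  L[2][1] = (9) / L[1][1] = 3.
Step 3: L[2][2] = √(9) = 3.

L[2][2] = 3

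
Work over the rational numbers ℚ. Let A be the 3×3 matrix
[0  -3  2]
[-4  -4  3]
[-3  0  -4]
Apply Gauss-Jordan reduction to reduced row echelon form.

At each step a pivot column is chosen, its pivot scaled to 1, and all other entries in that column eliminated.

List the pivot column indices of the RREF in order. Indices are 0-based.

step 1: exchange rows 0,1
step 1: normalize row 0 (÷-4) = (1, 1, -3/4)
  row 2: subtract -3×row0 = (0, 3, -25/4)
step 2: normalize row 1 (÷-3) = (0, 1, -2/3)
  row 0: subtract 1×row1 = (1, 0, -1/12)
  row 2: subtract 3×row1 = (0, 0, -17/4)
step 3: normalize row 2 (÷-17/4) = (0, 0, 1)
  row 0: subtract -1/12×row2 = (1, 0, 0)
  row 1: subtract -2/3×row2 = (0, 1, 0)

pivot columns: 0, 1, 2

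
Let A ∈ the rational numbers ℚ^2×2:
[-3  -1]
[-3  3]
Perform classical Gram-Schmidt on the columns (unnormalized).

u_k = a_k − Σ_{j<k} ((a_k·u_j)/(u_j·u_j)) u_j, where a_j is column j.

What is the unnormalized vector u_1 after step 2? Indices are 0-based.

Step 1: u_0 = a_0 = (-3, -3).
Step 2: u_1 = a_1 − (-1/3)·u_0 = (-2, 2).

u_1 = (-2, 2)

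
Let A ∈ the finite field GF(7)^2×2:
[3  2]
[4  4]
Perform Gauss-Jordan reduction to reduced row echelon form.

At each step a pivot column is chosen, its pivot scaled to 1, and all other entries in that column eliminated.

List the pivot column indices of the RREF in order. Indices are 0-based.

pivot columns: 0, 1

[1] R0 /= 3  ⇒  (1, 3)
     R1 -= 4·R0  ⇒  (0, 6)
[2] R1 /= 6  ⇒  (0, 1)
     R0 -= 3·R1  ⇒  (1, 0)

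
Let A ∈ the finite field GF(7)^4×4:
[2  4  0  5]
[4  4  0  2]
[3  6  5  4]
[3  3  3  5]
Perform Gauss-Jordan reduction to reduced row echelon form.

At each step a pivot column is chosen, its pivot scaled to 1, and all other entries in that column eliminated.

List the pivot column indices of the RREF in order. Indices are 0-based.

[1] R0 /= 2  ⇒  (1, 2, 0, 6)
     R1 -= 4·R0  ⇒  (0, 3, 0, 6)
     R2 -= 3·R0  ⇒  (0, 0, 5, 0)
     R3 -= 3·R0  ⇒  (0, 4, 3, 1)
[2] R1 /= 3  ⇒  (0, 1, 0, 2)
     R0 -= 2·R1  ⇒  (1, 0, 0, 2)
     R3 -= 4·R1  ⇒  (0, 0, 3, 0)
[3] R2 /= 5  ⇒  (0, 0, 1, 0)
     R3 -= 3·R2  ⇒  (0, 0, 0, 0)
column 3 empty below row 3

pivot columns: 0, 1, 2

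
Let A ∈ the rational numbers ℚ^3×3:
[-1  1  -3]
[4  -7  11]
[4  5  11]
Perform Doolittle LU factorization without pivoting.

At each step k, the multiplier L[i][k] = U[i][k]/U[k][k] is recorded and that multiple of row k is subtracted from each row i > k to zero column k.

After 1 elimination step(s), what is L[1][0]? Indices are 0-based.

L[1][0] = -4

[col 0] pivot -1
  R1 -= -4*R0 → (0, -3, -1)  (L[1][0] := -4)
  R2 -= -4*R0 → (0, 9, -1)  (L[2][0] := -4)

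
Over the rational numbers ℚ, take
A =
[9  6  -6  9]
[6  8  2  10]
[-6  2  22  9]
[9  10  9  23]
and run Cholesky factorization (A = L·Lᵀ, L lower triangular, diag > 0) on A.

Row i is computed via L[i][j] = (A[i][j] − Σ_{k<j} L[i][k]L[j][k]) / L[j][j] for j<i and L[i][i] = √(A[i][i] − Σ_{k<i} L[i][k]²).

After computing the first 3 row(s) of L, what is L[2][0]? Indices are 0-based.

Step 1: L[0][0] = √(9) = 3.
  L[1][0] = (6) / L[0][0] = 2.
Step 2: L[1][1] = √(4) = 2.
  L[2][0] = (-6) / L[0][0] = -2.
  L[2][1] = (6) / L[1][1] = 3.
Step 3: L[2][2] = √(9) = 3.

L[2][0] = -2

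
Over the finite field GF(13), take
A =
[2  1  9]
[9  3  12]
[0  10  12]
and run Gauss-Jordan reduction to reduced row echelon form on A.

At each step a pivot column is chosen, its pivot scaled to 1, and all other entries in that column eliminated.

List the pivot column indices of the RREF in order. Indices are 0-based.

pivot columns: 0, 1, 2

pivot(0,0)=2: scale R0 → (1, 7, 11)
  clear (1,0): R1 −= (9)R0 → (0, 5, 4)
pivot(1,1)=5: scale R1 → (0, 1, 6)
  clear (0,1): R0 −= (7)R1 → (1, 0, 8)
  clear (2,1): R2 −= (10)R1 → (0, 0, 4)
pivot(2,2)=4: scale R2 → (0, 0, 1)
  clear (0,2): R0 −= (8)R2 → (1, 0, 0)
  clear (1,2): R1 −= (6)R2 → (0, 1, 0)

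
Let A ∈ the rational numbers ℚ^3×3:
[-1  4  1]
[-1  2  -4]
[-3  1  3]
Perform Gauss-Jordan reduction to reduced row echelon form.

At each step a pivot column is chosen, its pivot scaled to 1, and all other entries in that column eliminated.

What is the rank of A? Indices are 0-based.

step 1: normalize row 0 (÷-1) = (1, -4, -1)
  row 1: subtract -1×row0 = (0, -2, -5)
  row 2: subtract -3×row0 = (0, -11, 0)
step 2: normalize row 1 (÷-2) = (0, 1, 5/2)
  row 0: subtract -4×row1 = (1, 0, 9)
  row 2: subtract -11×row1 = (0, 0, 55/2)
step 3: normalize row 2 (÷55/2) = (0, 0, 1)
  row 0: subtract 9×row2 = (1, 0, 0)
  row 1: subtract 5/2×row2 = (0, 1, 0)

rank = 3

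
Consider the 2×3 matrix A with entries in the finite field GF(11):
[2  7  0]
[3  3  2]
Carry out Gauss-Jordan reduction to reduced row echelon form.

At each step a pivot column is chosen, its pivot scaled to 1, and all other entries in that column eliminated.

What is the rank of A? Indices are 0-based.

step 1: normalize row 0 (÷2) = (1, 9, 0)
  row 1: subtract 3×row0 = (0, 9, 2)
step 2: normalize row 1 (÷9) = (0, 1, 10)
  row 0: subtract 9×row1 = (1, 0, 9)

rank = 2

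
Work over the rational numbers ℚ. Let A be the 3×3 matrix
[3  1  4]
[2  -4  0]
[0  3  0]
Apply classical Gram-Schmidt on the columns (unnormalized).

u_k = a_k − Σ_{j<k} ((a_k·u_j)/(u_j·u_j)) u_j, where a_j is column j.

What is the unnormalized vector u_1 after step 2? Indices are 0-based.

Step 1: u_0 = a_0 = (3, 2, 0).
Step 2: u_1 = a_1 − (-5/13)·u_0 = (28/13, -42/13, 3).

u_1 = (28/13, -42/13, 3)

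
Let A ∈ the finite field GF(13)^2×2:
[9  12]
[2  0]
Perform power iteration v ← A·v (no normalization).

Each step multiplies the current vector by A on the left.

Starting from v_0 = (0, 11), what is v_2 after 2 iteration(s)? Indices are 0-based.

v_2 = (5, 4)

v_0 = (0, 11).
v_1 = A·v_0 = (2, 0).
v_2 = A·v_1 = (5, 4).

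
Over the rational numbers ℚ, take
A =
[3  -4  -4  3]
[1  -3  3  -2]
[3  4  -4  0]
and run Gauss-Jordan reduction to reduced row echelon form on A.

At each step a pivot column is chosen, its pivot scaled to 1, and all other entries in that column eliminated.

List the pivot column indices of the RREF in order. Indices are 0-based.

[1] R0 /= 3  ⇒  (1, -4/3, -4/3, 1)
     R1 -= 1·R0  ⇒  (0, -5/3, 13/3, -3)
     R2 -= 3·R0  ⇒  (0, 8, 0, -3)
[2] R1 /= -5/3  ⇒  (0, 1, -13/5, 9/5)
     R0 -= -4/3·R1  ⇒  (1, 0, -24/5, 17/5)
     R2 -= 8·R1  ⇒  (0, 0, 104/5, -87/5)
[3] R2 /= 104/5  ⇒  (0, 0, 1, -87/104)
     R0 -= -24/5·R2  ⇒  (1, 0, 0, -8/13)
     R1 -= -13/5·R2  ⇒  (0, 1, 0, -3/8)

pivot columns: 0, 1, 2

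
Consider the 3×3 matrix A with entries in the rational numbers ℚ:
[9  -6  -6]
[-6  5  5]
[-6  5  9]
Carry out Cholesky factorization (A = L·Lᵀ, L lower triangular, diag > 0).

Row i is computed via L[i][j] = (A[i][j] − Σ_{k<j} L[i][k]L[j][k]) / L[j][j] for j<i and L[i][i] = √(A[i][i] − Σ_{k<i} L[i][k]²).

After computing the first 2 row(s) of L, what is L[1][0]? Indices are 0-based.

L[1][0] = -2

Step 1: L[0][0] = √(9) = 3.
  L[1][0] = (-6) / L[0][0] = -2.
Step 2: L[1][1] = √(1) = 1.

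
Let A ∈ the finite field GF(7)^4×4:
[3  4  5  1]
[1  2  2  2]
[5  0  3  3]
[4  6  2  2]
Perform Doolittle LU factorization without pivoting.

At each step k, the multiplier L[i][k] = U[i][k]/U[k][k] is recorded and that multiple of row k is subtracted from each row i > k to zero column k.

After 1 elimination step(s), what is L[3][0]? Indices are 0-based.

L[3][0] = 6

Step 1: pivot at (0,0) is 3.
  row1 ← row1 − (5)·row0  ⇒  L[1][0]=5, U row1=(0, 3, 5, 4)
  row2 ← row2 − (4)·row0  ⇒  L[2][0]=4, U row2=(0, 5, 4, 6)
  row3 ← row3 − (6)·row0  ⇒  L[3][0]=6, U row3=(0, 3, 0, 3)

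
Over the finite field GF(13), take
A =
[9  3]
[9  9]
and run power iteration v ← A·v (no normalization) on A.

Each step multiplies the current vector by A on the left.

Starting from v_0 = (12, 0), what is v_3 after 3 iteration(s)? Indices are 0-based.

v_0 = (12, 0).
v_1 = A·v_0 = (4, 4).
v_2 = A·v_1 = (9, 7).
v_3 = A·v_2 = (11, 1).

v_3 = (11, 1)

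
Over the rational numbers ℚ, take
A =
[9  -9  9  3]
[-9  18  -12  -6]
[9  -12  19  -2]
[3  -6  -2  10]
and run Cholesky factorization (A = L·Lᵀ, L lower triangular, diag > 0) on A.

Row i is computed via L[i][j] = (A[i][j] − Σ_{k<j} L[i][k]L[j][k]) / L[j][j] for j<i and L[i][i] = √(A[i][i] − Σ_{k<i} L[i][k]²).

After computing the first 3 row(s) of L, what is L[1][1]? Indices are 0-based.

L[1][1] = 3

Step 1: L[0][0] = √(9) = 3.
  L[1][0] = (-9) / L[0][0] = -3.
Step 2: L[1][1] = √(9) = 3.
  L[2][0] = (9) / L[0][0] = 3.
  L[2][1] = (-3) / L[1][1] = -1.
Step 3: L[2][2] = √(9) = 3.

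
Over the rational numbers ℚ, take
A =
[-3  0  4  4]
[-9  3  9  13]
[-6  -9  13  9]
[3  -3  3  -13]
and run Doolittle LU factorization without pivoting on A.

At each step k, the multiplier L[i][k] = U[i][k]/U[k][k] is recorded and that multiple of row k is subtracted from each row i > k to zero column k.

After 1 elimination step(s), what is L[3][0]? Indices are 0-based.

L[3][0] = -1

[col 0] pivot -3
  R1 -= 3*R0 → (0, 3, -3, 1)  (L[1][0] := 3)
  R2 -= 2*R0 → (0, -9, 5, 1)  (L[2][0] := 2)
  R3 -= -1*R0 → (0, -3, 7, -9)  (L[3][0] := -1)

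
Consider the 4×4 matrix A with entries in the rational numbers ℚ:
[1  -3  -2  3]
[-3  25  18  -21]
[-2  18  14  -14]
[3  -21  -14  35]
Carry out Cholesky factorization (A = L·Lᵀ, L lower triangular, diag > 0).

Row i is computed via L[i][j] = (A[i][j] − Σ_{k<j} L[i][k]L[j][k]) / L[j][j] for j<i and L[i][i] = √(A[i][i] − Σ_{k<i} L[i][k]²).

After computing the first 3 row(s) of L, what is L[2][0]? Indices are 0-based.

L[2][0] = -2

Step 1: L[0][0] = √(1) = 1.
  L[1][0] = (-3) / L[0][0] = -3.
Step 2: L[1][1] = √(16) = 4.
  L[2][0] = (-2) / L[0][0] = -2.
  L[2][1] = (12) / L[1][1] = 3.
Step 3: L[2][2] = √(1) = 1.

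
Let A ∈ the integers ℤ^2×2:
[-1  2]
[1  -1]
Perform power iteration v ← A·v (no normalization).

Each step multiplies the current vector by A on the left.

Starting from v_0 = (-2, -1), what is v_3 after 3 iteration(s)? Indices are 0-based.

v_3 = (4, -3)

v_0 = (-2, -1).
v_1 = A·v_0 = (0, -1).
v_2 = A·v_1 = (-2, 1).
v_3 = A·v_2 = (4, -3).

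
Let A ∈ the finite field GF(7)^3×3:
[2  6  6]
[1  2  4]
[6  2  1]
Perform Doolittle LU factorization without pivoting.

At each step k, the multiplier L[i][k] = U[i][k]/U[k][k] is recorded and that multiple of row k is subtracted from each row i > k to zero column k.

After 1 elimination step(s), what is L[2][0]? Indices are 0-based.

k=0: U[0][0]=2
  eliminate (1,0): mult=4, new row 1: (0, 6, 1); set L[1][0]=4
  eliminate (2,0): mult=3, new row 2: (0, 5, 4); set L[2][0]=3

L[2][0] = 3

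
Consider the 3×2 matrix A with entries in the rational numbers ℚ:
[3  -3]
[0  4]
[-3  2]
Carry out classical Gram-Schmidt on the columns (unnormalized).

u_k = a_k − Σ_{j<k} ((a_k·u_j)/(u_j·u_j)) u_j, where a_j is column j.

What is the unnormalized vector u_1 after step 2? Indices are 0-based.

Step 1: u_0 = a_0 = (3, 0, -3).
Step 2: u_1 = a_1 − (-5/6)·u_0 = (-1/2, 4, -1/2).

u_1 = (-1/2, 4, -1/2)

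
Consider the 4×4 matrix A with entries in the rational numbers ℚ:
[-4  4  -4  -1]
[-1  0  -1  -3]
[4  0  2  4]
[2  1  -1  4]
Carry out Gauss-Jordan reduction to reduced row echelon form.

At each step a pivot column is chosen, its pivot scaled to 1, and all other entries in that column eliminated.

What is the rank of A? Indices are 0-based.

rank = 4

step 1: normalize row 0 (÷-4) = (1, -1, 1, 1/4)
  row 1: subtract -1×row0 = (0, -1, 0, -11/4)
  row 2: subtract 4×row0 = (0, 4, -2, 3)
  row 3: subtract 2×row0 = (0, 3, -3, 7/2)
step 2: normalize row 1 (÷-1) = (0, 1, 0, 11/4)
  row 0: subtract -1×row1 = (1, 0, 1, 3)
  row 2: subtract 4×row1 = (0, 0, -2, -8)
  row 3: subtract 3×row1 = (0, 0, -3, -19/4)
step 3: normalize row 2 (÷-2) = (0, 0, 1, 4)
  row 0: subtract 1×row2 = (1, 0, 0, -1)
  row 3: subtract -3×row2 = (0, 0, 0, 29/4)
step 4: normalize row 3 (÷29/4) = (0, 0, 0, 1)
  row 0: subtract -1×row3 = (1, 0, 0, 0)
  row 1: subtract 11/4×row3 = (0, 1, 0, 0)
  row 2: subtract 4×row3 = (0, 0, 1, 0)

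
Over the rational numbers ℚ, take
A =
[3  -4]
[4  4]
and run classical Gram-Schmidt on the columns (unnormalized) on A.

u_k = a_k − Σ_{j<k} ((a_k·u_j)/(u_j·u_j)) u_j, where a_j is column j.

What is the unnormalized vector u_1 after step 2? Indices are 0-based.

u_1 = (-112/25, 84/25)

Step 1: u_0 = a_0 = (3, 4).
Step 2: u_1 = a_1 − (4/25)·u_0 = (-112/25, 84/25).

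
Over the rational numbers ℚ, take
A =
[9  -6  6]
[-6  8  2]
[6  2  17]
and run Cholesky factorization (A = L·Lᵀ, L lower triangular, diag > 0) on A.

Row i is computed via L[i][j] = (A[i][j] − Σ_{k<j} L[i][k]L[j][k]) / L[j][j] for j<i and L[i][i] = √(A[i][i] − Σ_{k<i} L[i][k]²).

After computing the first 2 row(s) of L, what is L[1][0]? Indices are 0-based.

Step 1: L[0][0] = √(9) = 3.
  L[1][0] = (-6) / L[0][0] = -2.
Step 2: L[1][1] = √(4) = 2.

L[1][0] = -2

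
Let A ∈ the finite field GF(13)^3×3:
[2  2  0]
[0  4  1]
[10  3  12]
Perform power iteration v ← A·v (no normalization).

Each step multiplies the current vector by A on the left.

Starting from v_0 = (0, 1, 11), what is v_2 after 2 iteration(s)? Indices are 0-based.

v_2 = (8, 0, 8)

v_0 = (0, 1, 11).
v_1 = A·v_0 = (2, 2, 5).
v_2 = A·v_1 = (8, 0, 8).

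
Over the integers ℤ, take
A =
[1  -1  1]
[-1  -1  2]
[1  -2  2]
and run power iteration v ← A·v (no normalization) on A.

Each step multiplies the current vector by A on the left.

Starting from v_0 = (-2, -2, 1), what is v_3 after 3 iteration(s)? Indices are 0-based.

v_3 = (-5, -6, -9)

v_0 = (-2, -2, 1).
v_1 = A·v_0 = (1, 6, 4).
v_2 = A·v_1 = (-1, 1, -3).
v_3 = A·v_2 = (-5, -6, -9).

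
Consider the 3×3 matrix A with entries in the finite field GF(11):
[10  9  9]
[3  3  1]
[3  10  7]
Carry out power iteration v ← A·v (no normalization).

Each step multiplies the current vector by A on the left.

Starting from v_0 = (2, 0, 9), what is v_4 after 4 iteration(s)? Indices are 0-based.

v_4 = (10, 1, 5)

v_0 = (2, 0, 9).
v_1 = A·v_0 = (2, 4, 3).
v_2 = A·v_1 = (6, 10, 1).
v_3 = A·v_2 = (5, 5, 4).
v_4 = A·v_3 = (10, 1, 5).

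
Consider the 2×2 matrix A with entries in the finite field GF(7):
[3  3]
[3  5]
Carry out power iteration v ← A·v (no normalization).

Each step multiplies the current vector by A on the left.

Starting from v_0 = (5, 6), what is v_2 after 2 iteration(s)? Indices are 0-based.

v_2 = (3, 2)

v_0 = (5, 6).
v_1 = A·v_0 = (5, 3).
v_2 = A·v_1 = (3, 2).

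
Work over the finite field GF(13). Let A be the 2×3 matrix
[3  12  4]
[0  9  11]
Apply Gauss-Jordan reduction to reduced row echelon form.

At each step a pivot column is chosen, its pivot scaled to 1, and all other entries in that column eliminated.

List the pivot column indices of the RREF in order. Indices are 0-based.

pivot columns: 0, 1

[1] R0 /= 3  ⇒  (1, 4, 10)
[2] R1 /= 9  ⇒  (0, 1, 7)
     R0 -= 4·R1  ⇒  (1, 0, 8)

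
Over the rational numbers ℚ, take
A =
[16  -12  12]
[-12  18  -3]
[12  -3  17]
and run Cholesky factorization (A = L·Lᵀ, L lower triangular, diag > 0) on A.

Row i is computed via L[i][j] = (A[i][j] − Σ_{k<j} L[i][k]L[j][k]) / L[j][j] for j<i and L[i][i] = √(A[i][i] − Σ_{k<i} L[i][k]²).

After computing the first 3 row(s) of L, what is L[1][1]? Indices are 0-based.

L[1][1] = 3

Step 1: L[0][0] = √(16) = 4.
  L[1][0] = (-12) / L[0][0] = -3.
Step 2: L[1][1] = √(9) = 3.
  L[2][0] = (12) / L[0][0] = 3.
  L[2][1] = (6) / L[1][1] = 2.
Step 3: L[2][2] = √(4) = 2.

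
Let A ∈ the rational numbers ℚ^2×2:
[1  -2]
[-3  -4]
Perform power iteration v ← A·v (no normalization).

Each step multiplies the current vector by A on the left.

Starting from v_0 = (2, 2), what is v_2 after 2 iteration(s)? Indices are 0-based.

v_2 = (26, 62)

v_0 = (2, 2).
v_1 = A·v_0 = (-2, -14).
v_2 = A·v_1 = (26, 62).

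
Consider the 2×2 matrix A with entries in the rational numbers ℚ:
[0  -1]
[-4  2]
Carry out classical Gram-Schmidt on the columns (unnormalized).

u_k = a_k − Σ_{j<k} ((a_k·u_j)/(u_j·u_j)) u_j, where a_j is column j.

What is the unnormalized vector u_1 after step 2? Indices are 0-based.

u_1 = (-1, 0)

Step 1: u_0 = a_0 = (0, -4).
Step 2: u_1 = a_1 − (-1/2)·u_0 = (-1, 0).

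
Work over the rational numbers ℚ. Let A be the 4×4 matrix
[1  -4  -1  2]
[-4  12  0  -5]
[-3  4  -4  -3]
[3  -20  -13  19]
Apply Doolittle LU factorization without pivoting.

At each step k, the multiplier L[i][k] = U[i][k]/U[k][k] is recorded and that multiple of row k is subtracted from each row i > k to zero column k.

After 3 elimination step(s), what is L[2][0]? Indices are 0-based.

k=0: U[0][0]=1
  eliminate (1,0): mult=-4, new row 1: (0, -4, -4, 3); set L[1][0]=-4
  eliminate (2,0): mult=-3, new row 2: (0, -8, -7, 3); set L[2][0]=-3
  eliminate (3,0): mult=3, new row 3: (0, -8, -10, 13); set L[3][0]=3
k=1: U[1][1]=-4
  eliminate (2,1): mult=2, new row 2: (0, 0, 1, -3); set L[2][1]=2
  eliminate (3,1): mult=2, new row 3: (0, 0, -2, 7); set L[3][1]=2
k=2: U[2][2]=1
  eliminate (3,2): mult=-2, new row 3: (0, 0, 0, 1); set L[3][2]=-2

L[2][0] = -3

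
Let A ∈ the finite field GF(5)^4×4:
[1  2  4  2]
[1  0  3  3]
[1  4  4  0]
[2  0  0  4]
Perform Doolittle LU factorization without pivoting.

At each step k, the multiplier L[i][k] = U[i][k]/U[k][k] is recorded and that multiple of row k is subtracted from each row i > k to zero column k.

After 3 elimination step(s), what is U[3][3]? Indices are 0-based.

[col 0] pivot 1
  R1 -= 1*R0 → (0, 3, 4, 1)  (L[1][0] := 1)
  R2 -= 1*R0 → (0, 2, 0, 3)  (L[2][0] := 1)
  R3 -= 2*R0 → (0, 1, 2, 0)  (L[3][0] := 2)
[col 1] pivot 3
  R2 -= 4*R1 → (0, 0, 4, 4)  (L[2][1] := 4)
  R3 -= 2*R1 → (0, 0, 4, 3)  (L[3][1] := 2)
[col 2] pivot 4
  R3 -= 1*R2 → (0, 0, 0, 4)  (L[3][2] := 1)

U[3][3] = 4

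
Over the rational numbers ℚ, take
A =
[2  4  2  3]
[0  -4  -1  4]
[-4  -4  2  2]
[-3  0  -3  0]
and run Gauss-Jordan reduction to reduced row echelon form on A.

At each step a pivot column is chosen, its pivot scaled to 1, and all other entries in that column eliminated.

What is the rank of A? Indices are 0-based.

step 1: normalize row 0 (÷2) = (1, 2, 1, 3/2)
  row 2: subtract -4×row0 = (0, 4, 6, 8)
  row 3: subtract -3×row0 = (0, 6, 0, 9/2)
step 2: normalize row 1 (÷-4) = (0, 1, 1/4, -1)
  row 0: subtract 2×row1 = (1, 0, 1/2, 7/2)
  row 2: subtract 4×row1 = (0, 0, 5, 12)
  row 3: subtract 6×row1 = (0, 0, -3/2, 21/2)
step 3: normalize row 2 (÷5) = (0, 0, 1, 12/5)
  row 0: subtract 1/2×row2 = (1, 0, 0, 23/10)
  row 1: subtract 1/4×row2 = (0, 1, 0, -8/5)
  row 3: subtract -3/2×row2 = (0, 0, 0, 141/10)
step 4: normalize row 3 (÷141/10) = (0, 0, 0, 1)
  row 0: subtract 23/10×row3 = (1, 0, 0, 0)
  row 1: subtract -8/5×row3 = (0, 1, 0, 0)
  row 2: subtract 12/5×row3 = (0, 0, 1, 0)

rank = 4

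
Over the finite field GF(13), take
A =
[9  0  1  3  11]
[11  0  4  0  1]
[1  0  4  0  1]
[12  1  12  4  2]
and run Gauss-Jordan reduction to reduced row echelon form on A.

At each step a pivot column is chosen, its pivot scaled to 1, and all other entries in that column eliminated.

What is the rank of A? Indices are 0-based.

pivot(0,0)=9: scale R0 → (1, 0, 3, 9, 7)
  clear (1,0): R1 −= (11)R0 → (0, 0, 10, 5, 2)
  clear (2,0): R2 −= (1)R0 → (0, 0, 1, 4, 7)
  clear (3,0): R3 −= (12)R0 → (0, 1, 2, 0, 9)
pivot(1,1): swap R1↔R3
pivot(1,1)=1: scale R1 → (0, 1, 2, 0, 9)
pivot(2,2)=1: scale R2 → (0, 0, 1, 4, 7)
  clear (0,2): R0 −= (3)R2 → (1, 0, 0, 10, 12)
  clear (1,2): R1 −= (2)R2 → (0, 1, 0, 5, 8)
  clear (3,2): R3 −= (10)R2 → (0, 0, 0, 4, 10)
pivot(3,3)=4: scale R3 → (0, 0, 0, 1, 9)
  clear (0,3): R0 −= (10)R3 → (1, 0, 0, 0, 0)
  clear (1,3): R1 −= (5)R3 → (0, 1, 0, 0, 2)
  clear (2,3): R2 −= (4)R3 → (0, 0, 1, 0, 10)

rank = 4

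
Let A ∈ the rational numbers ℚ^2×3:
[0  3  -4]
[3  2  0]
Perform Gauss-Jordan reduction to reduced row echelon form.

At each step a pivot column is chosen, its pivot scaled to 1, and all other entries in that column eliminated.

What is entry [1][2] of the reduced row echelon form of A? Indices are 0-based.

pivot(0,0): swap R0↔R1
pivot(0,0)=3: scale R0 → (1, 2/3, 0)
pivot(1,1)=3: scale R1 → (0, 1, -4/3)
  clear (0,1): R0 −= (2/3)R1 → (1, 0, 8/9)

M[1][2] = -4/3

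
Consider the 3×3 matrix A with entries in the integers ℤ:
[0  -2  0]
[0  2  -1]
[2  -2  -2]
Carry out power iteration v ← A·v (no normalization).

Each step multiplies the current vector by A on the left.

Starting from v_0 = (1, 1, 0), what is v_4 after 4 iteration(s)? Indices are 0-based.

v_4 = (-32, 32, -48)

v_0 = (1, 1, 0).
v_1 = A·v_0 = (-2, 2, 0).
v_2 = A·v_1 = (-4, 4, -8).
v_3 = A·v_2 = (-8, 16, 0).
v_4 = A·v_3 = (-32, 32, -48).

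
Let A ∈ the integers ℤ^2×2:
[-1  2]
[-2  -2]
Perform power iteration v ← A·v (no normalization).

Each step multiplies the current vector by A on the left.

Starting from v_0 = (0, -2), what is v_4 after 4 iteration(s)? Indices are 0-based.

v_4 = (-36, 72)

v_0 = (0, -2).
v_1 = A·v_0 = (-4, 4).
v_2 = A·v_1 = (12, 0).
v_3 = A·v_2 = (-12, -24).
v_4 = A·v_3 = (-36, 72).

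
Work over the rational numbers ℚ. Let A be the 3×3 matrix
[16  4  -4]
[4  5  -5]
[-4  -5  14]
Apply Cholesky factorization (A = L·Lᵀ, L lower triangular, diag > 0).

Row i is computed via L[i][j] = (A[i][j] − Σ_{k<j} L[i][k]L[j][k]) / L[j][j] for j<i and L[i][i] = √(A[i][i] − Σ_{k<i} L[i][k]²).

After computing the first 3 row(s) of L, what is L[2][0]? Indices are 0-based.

Step 1: L[0][0] = √(16) = 4.
  L[1][0] = (4) / L[0][0] = 1.
Step 2: L[1][1] = √(4) = 2.
  L[2][0] = (-4) / L[0][0] = -1.
  L[2][1] = (-4) / L[1][1] = -2.
Step 3: L[2][2] = √(9) = 3.

L[2][0] = -1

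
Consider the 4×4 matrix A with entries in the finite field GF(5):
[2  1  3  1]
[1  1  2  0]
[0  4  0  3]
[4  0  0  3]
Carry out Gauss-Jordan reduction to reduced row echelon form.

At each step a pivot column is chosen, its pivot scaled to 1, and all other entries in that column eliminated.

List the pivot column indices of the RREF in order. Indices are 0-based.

pivot(0,0)=2: scale R0 → (1, 3, 4, 3)
  clear (1,0): R1 −= (1)R0 → (0, 3, 3, 2)
  clear (3,0): R3 −= (4)R0 → (0, 3, 4, 1)
pivot(1,1)=3: scale R1 → (0, 1, 1, 4)
  clear (0,1): R0 −= (3)R1 → (1, 0, 1, 1)
  clear (2,1): R2 −= (4)R1 → (0, 0, 1, 2)
  clear (3,1): R3 −= (3)R1 → (0, 0, 1, 4)
pivot(2,2)=1: scale R2 → (0, 0, 1, 2)
  clear (0,2): R0 −= (1)R2 → (1, 0, 0, 4)
  clear (1,2): R1 −= (1)R2 → (0, 1, 0, 2)
  clear (3,2): R3 −= (1)R2 → (0, 0, 0, 2)
pivot(3,3)=2: scale R3 → (0, 0, 0, 1)
  clear (0,3): R0 −= (4)R3 → (1, 0, 0, 0)
  clear (1,3): R1 −= (2)R3 → (0, 1, 0, 0)
  clear (2,3): R2 −= (2)R3 → (0, 0, 1, 0)

pivot columns: 0, 1, 2, 3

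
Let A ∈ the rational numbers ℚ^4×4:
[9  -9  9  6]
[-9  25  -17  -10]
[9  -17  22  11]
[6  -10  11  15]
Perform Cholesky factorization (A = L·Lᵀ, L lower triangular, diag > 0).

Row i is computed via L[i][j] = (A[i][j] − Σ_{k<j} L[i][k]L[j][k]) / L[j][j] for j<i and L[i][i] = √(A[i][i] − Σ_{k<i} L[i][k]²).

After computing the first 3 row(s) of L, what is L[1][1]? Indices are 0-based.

L[1][1] = 4

Step 1: L[0][0] = √(9) = 3.
  L[1][0] = (-9) / L[0][0] = -3.
Step 2: L[1][1] = √(16) = 4.
  L[2][0] = (9) / L[0][0] = 3.
  L[2][1] = (-8) / L[1][1] = -2.
Step 3: L[2][2] = √(9) = 3.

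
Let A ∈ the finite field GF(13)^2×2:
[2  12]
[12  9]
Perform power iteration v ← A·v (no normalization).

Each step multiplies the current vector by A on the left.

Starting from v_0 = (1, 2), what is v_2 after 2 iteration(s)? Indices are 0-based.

v_2 = (9, 10)

v_0 = (1, 2).
v_1 = A·v_0 = (0, 4).
v_2 = A·v_1 = (9, 10).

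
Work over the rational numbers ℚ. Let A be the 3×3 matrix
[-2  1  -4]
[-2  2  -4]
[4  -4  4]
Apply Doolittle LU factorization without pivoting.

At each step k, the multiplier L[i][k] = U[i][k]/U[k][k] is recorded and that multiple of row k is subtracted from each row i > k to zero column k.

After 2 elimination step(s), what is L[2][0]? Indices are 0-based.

L[2][0] = -2

k=0: U[0][0]=-2
  eliminate (1,0): mult=1, new row 1: (0, 1, 0); set L[1][0]=1
  eliminate (2,0): mult=-2, new row 2: (0, -2, -4); set L[2][0]=-2
k=1: U[1][1]=1
  eliminate (2,1): mult=-2, new row 2: (0, 0, -4); set L[2][1]=-2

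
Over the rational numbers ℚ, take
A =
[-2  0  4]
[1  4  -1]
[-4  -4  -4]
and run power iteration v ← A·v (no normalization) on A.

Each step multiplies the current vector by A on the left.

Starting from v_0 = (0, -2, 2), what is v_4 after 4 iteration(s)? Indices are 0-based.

v_4 = (512, -704, -288)

v_0 = (0, -2, 2).
v_1 = A·v_0 = (8, -10, 0).
v_2 = A·v_1 = (-16, -32, 8).
v_3 = A·v_2 = (64, -152, 160).
v_4 = A·v_3 = (512, -704, -288).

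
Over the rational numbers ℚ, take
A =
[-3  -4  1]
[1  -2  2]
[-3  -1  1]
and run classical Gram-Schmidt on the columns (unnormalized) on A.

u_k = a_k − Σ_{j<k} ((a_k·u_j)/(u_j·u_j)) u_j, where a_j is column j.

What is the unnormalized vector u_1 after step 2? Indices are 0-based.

Step 1: u_0 = a_0 = (-3, 1, -3).
Step 2: u_1 = a_1 − (13/19)·u_0 = (-37/19, -51/19, 20/19).

u_1 = (-37/19, -51/19, 20/19)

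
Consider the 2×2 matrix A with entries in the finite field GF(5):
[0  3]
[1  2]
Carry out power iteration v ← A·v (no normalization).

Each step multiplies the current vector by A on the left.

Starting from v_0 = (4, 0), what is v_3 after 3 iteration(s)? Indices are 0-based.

v_0 = (4, 0).
v_1 = A·v_0 = (0, 4).
v_2 = A·v_1 = (2, 3).
v_3 = A·v_2 = (4, 3).

v_3 = (4, 3)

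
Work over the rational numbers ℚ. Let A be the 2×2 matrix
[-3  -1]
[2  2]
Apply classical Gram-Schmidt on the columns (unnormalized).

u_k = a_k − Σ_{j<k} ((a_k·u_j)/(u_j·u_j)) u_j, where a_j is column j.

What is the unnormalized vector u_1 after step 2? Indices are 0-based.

Step 1: u_0 = a_0 = (-3, 2).
Step 2: u_1 = a_1 − (7/13)·u_0 = (8/13, 12/13).

u_1 = (8/13, 12/13)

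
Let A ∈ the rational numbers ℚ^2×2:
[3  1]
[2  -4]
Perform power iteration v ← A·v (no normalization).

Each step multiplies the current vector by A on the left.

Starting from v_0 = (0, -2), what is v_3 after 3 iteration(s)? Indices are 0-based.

v_3 = (-30, 148)

v_0 = (0, -2).
v_1 = A·v_0 = (-2, 8).
v_2 = A·v_1 = (2, -36).
v_3 = A·v_2 = (-30, 148).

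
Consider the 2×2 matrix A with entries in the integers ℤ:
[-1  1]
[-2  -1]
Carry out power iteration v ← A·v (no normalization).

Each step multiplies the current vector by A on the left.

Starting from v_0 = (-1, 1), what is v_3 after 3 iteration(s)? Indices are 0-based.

v_3 = (-4, 7)

v_0 = (-1, 1).
v_1 = A·v_0 = (2, 1).
v_2 = A·v_1 = (-1, -5).
v_3 = A·v_2 = (-4, 7).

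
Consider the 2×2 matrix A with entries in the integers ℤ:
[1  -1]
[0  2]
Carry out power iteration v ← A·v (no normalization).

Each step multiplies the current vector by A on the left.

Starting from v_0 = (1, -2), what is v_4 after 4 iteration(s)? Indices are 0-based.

v_0 = (1, -2).
v_1 = A·v_0 = (3, -4).
v_2 = A·v_1 = (7, -8).
v_3 = A·v_2 = (15, -16).
v_4 = A·v_3 = (31, -32).

v_4 = (31, -32)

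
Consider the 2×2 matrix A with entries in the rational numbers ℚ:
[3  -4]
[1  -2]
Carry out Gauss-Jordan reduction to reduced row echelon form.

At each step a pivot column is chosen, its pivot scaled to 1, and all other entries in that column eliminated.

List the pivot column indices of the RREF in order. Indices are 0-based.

pivot columns: 0, 1

[1] R0 /= 3  ⇒  (1, -4/3)
     R1 -= 1·R0  ⇒  (0, -2/3)
[2] R1 /= -2/3  ⇒  (0, 1)
     R0 -= -4/3·R1  ⇒  (1, 0)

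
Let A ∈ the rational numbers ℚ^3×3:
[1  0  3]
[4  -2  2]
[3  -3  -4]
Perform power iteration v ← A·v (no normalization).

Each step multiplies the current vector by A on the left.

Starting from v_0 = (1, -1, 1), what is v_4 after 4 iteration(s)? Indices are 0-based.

v_0 = (1, -1, 1).
v_1 = A·v_0 = (4, 8, 2).
v_2 = A·v_1 = (10, 4, -20).
v_3 = A·v_2 = (-50, -8, 98).
v_4 = A·v_3 = (244, 12, -518).

v_4 = (244, 12, -518)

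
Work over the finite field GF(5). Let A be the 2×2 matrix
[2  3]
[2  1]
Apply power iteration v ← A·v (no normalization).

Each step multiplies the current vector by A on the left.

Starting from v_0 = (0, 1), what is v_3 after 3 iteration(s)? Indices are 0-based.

v_3 = (4, 0)

v_0 = (0, 1).
v_1 = A·v_0 = (3, 1).
v_2 = A·v_1 = (4, 2).
v_3 = A·v_2 = (4, 0).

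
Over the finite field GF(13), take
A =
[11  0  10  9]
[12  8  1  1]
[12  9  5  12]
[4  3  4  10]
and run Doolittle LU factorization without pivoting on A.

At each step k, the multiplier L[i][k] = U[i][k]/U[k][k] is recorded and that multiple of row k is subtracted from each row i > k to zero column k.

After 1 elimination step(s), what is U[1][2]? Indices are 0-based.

Step 1: pivot at (0,0) is 11.
  row1 ← row1 − (7)·row0  ⇒  L[1][0]=7, U row1=(0, 8, 9, 3)
  row2 ← row2 − (7)·row0  ⇒  L[2][0]=7, U row2=(0, 9, 0, 1)
  row3 ← row3 − (11)·row0  ⇒  L[3][0]=11, U row3=(0, 3, 11, 2)

U[1][2] = 9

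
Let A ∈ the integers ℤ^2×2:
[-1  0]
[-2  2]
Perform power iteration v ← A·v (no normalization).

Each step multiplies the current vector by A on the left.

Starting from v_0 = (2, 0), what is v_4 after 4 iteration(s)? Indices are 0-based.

v_0 = (2, 0).
v_1 = A·v_0 = (-2, -4).
v_2 = A·v_1 = (2, -4).
v_3 = A·v_2 = (-2, -12).
v_4 = A·v_3 = (2, -20).

v_4 = (2, -20)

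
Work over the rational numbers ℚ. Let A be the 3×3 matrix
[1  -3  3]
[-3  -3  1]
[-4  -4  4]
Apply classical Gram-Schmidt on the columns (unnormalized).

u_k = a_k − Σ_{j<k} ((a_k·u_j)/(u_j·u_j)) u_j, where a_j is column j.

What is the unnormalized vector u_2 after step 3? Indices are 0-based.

u_2 = (0, -32/25, 24/25)

Step 1: u_0 = a_0 = (1, -3, -4).
Step 2: u_1 = a_1 − (11/13)·u_0 = (-50/13, -6/13, -8/13).
Step 3: u_2 = a_2 − (-8/13)·u_0 − (-47/50)·u_1 = (0, -32/25, 24/25).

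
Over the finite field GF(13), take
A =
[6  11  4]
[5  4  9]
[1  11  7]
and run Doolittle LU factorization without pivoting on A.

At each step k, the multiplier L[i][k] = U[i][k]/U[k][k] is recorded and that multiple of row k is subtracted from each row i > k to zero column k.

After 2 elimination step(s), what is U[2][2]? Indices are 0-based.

U[2][2] = 8

Step 1: pivot at (0,0) is 6.
  row1 ← row1 − (3)·row0  ⇒  L[1][0]=3, U row1=(0, 10, 10)
  row2 ← row2 − (11)·row0  ⇒  L[2][0]=11, U row2=(0, 7, 2)
Step 2: pivot at (1,1) is 10.
  row2 ← row2 − (2)·row1  ⇒  L[2][1]=2, U row2=(0, 0, 8)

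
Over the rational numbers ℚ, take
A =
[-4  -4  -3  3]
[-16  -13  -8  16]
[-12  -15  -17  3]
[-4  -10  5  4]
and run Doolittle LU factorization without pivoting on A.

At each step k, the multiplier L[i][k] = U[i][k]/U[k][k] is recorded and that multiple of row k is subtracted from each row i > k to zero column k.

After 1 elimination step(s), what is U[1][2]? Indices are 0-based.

U[1][2] = 4

[col 0] pivot -4
  R1 -= 4*R0 → (0, 3, 4, 4)  (L[1][0] := 4)
  R2 -= 3*R0 → (0, -3, -8, -6)  (L[2][0] := 3)
  R3 -= 1*R0 → (0, -6, 8, 1)  (L[3][0] := 1)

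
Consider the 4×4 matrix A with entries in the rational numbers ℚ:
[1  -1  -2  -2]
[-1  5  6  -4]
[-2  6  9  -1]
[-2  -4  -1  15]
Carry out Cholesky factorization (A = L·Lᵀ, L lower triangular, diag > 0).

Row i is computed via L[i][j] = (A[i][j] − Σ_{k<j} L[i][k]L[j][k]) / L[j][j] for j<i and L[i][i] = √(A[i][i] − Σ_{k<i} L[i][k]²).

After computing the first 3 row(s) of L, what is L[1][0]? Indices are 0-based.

Step 1: L[0][0] = √(1) = 1.
  L[1][0] = (-1) / L[0][0] = -1.
Step 2: L[1][1] = √(4) = 2.
  L[2][0] = (-2) / L[0][0] = -2.
  L[2][1] = (4) / L[1][1] = 2.
Step 3: L[2][2] = √(1) = 1.

L[1][0] = -1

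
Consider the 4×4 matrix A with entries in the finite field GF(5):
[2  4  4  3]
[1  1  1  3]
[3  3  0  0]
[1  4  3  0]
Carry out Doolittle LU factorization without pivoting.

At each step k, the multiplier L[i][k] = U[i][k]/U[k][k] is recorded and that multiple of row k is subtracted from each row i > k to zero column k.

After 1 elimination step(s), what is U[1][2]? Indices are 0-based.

U[1][2] = 4

k=0: U[0][0]=2
  eliminate (1,0): mult=3, new row 1: (0, 4, 4, 4); set L[1][0]=3
  eliminate (2,0): mult=4, new row 2: (0, 2, 4, 3); set L[2][0]=4
  eliminate (3,0): mult=3, new row 3: (0, 2, 1, 1); set L[3][0]=3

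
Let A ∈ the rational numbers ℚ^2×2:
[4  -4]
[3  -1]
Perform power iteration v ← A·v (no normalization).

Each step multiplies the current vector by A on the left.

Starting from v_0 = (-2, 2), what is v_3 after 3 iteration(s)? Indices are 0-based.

v_0 = (-2, 2).
v_1 = A·v_0 = (-16, -8).
v_2 = A·v_1 = (-32, -40).
v_3 = A·v_2 = (32, -56).

v_3 = (32, -56)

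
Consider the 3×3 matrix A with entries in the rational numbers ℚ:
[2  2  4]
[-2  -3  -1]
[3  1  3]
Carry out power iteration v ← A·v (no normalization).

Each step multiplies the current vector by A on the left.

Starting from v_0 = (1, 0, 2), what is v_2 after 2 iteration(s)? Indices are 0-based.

v_0 = (1, 0, 2).
v_1 = A·v_0 = (10, -4, 9).
v_2 = A·v_1 = (48, -17, 53).

v_2 = (48, -17, 53)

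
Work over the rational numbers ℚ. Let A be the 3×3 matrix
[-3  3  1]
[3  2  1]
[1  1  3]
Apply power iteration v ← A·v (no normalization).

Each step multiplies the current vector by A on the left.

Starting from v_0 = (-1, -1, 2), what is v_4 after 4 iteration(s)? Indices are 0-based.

v_4 = (-184, 166, 120)

v_0 = (-1, -1, 2).
v_1 = A·v_0 = (2, -3, 4).
v_2 = A·v_1 = (-11, 4, 11).
v_3 = A·v_2 = (56, -14, 26).
v_4 = A·v_3 = (-184, 166, 120).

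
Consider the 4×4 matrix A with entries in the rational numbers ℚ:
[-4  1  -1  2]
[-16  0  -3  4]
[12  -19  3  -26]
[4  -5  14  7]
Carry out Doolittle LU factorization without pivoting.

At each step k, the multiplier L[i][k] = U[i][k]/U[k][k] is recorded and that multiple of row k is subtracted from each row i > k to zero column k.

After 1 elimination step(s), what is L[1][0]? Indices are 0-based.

Step 1: pivot at (0,0) is -4.
  row1 ← row1 − (4)·row0  ⇒  L[1][0]=4, U row1=(0, -4, 1, -4)
  row2 ← row2 − (-3)·row0  ⇒  L[2][0]=-3, U row2=(0, -16, 0, -20)
  row3 ← row3 − (-1)·row0  ⇒  L[3][0]=-1, U row3=(0, -4, 13, 9)

L[1][0] = 4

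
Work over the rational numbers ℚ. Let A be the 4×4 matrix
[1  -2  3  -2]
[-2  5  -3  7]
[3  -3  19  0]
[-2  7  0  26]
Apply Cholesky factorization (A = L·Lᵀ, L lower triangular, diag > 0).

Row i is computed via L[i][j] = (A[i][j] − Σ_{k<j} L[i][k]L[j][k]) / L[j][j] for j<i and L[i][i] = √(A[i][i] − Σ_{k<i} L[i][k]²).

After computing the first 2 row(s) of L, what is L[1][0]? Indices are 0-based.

L[1][0] = -2

Step 1: L[0][0] = √(1) = 1.
  L[1][0] = (-2) / L[0][0] = -2.
Step 2: L[1][1] = √(1) = 1.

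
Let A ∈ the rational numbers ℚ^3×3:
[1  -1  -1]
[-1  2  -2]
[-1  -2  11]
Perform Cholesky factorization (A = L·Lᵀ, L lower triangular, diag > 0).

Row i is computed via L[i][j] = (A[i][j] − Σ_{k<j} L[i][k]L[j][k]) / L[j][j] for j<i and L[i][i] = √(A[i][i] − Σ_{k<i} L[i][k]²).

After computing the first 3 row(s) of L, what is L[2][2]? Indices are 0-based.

Step 1: L[0][0] = √(1) = 1.
  L[1][0] = (-1) / L[0][0] = -1.
Step 2: L[1][1] = √(1) = 1.
  L[2][0] = (-1) / L[0][0] = -1.
  L[2][1] = (-3) / L[1][1] = -3.
Step 3: L[2][2] = √(1) = 1.

L[2][2] = 1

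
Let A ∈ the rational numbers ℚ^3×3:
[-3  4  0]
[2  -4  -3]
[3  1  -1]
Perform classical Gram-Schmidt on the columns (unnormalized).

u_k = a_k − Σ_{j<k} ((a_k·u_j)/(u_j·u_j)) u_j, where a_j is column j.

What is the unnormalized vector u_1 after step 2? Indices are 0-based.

Step 1: u_0 = a_0 = (-3, 2, 3).
Step 2: u_1 = a_1 − (-17/22)·u_0 = (37/22, -27/11, 73/22).

u_1 = (37/22, -27/11, 73/22)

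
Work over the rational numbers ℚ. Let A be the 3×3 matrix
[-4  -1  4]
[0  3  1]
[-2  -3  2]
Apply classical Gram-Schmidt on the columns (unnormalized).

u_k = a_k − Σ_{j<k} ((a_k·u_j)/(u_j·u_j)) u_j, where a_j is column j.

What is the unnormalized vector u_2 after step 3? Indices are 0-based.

Step 1: u_0 = a_0 = (-4, 0, -2).
Step 2: u_1 = a_1 − (1/2)·u_0 = (1, 3, -2).
Step 3: u_2 = a_2 − (-1)·u_0 − (3/14)·u_1 = (-3/14, 5/14, 3/7).

u_2 = (-3/14, 5/14, 3/7)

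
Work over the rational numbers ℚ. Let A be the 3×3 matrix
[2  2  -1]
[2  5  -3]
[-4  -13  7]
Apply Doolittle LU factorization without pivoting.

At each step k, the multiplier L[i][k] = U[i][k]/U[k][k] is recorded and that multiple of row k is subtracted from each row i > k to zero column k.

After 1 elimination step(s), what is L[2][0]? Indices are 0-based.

k=0: U[0][0]=2
  eliminate (1,0): mult=1, new row 1: (0, 3, -2); set L[1][0]=1
  eliminate (2,0): mult=-2, new row 2: (0, -9, 5); set L[2][0]=-2

L[2][0] = -2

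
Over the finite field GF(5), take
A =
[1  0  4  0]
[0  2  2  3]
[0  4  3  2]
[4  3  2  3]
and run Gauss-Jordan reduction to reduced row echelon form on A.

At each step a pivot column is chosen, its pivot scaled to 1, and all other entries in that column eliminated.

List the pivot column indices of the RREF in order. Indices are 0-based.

pivot columns: 0, 1, 2, 3

pivot(0,0)=1: scale R0 → (1, 0, 4, 0)
  clear (3,0): R3 −= (4)R0 → (0, 3, 1, 3)
pivot(1,1)=2: scale R1 → (0, 1, 1, 4)
  clear (2,1): R2 −= (4)R1 → (0, 0, 4, 1)
  clear (3,1): R3 −= (3)R1 → (0, 0, 3, 1)
pivot(2,2)=4: scale R2 → (0, 0, 1, 4)
  clear (0,2): R0 −= (4)R2 → (1, 0, 0, 4)
  clear (1,2): R1 −= (1)R2 → (0, 1, 0, 0)
  clear (3,2): R3 −= (3)R2 → (0, 0, 0, 4)
pivot(3,3)=4: scale R3 → (0, 0, 0, 1)
  clear (0,3): R0 −= (4)R3 → (1, 0, 0, 0)
  clear (2,3): R2 −= (4)R3 → (0, 0, 1, 0)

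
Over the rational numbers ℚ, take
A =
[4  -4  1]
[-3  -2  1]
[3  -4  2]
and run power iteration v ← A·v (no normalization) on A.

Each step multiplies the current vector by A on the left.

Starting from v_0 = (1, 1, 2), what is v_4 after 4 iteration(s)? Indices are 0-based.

v_4 = (725, -105, 726)

v_0 = (1, 1, 2).
v_1 = A·v_0 = (2, -3, 3).
v_2 = A·v_1 = (23, 3, 24).
v_3 = A·v_2 = (104, -51, 105).
v_4 = A·v_3 = (725, -105, 726).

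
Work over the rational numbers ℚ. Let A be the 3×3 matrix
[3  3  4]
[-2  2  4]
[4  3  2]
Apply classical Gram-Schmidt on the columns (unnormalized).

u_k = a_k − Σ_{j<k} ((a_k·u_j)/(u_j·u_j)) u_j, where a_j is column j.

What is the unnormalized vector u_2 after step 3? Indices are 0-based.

u_2 = (280/349, -60/349, -240/349)

Step 1: u_0 = a_0 = (3, -2, 4).
Step 2: u_1 = a_1 − (17/29)·u_0 = (36/29, 92/29, 19/29).
Step 3: u_2 = a_2 − (12/29)·u_0 − (550/349)·u_1 = (280/349, -60/349, -240/349).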